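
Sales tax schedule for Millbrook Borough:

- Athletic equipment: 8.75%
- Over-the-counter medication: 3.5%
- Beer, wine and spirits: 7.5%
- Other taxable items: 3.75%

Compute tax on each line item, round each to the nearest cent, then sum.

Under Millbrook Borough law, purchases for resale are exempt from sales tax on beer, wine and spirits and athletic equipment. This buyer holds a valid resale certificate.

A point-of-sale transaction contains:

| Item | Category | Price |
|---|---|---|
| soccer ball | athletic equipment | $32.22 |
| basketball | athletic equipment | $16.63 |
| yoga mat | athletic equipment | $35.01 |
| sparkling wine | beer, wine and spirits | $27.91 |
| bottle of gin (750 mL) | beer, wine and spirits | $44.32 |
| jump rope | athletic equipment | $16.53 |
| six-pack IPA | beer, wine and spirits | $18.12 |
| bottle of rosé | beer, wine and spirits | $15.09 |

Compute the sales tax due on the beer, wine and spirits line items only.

$0.00

Sparkling wine $27.91: beer, wine and spirits, buyer-exempt → 0% → $0.00
Bottle of gin (750 mL) $44.32: beer, wine and spirits, buyer-exempt → 0% → $0.00
Six-pack IPA $18.12: beer, wine and spirits, buyer-exempt → 0% → $0.00
Bottle of rosé $15.09: beer, wine and spirits, buyer-exempt → 0% → $0.00
Tax on beer, wine and spirits = $0.00 + $0.00 + $0.00 + $0.00 = $0.00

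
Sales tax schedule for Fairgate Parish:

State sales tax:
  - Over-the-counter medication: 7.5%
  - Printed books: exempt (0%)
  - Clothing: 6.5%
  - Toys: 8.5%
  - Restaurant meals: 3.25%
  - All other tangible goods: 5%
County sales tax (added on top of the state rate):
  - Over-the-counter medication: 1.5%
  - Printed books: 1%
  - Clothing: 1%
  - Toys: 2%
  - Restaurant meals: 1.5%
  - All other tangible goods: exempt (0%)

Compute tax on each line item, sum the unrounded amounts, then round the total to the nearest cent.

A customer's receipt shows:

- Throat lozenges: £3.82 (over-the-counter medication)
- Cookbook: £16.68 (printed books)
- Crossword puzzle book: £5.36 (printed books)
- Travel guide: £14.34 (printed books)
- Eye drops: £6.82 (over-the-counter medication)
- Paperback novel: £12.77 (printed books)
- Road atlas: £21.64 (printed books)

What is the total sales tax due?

Throat lozenges £3.82: over-the-counter medication → 7.5% + 1.5% county = 9% → £0.3438
Cookbook £16.68: printed books → 0% + 1% county = 1% → £0.1668
Crossword puzzle book £5.36: printed books → 0% + 1% county = 1% → £0.0536
Travel guide £14.34: printed books → 0% + 1% county = 1% → £0.1434
Eye drops £6.82: over-the-counter medication → 7.5% + 1.5% county = 9% → £0.6138
Paperback novel £12.77: printed books → 0% + 1% county = 1% → £0.1277
Road atlas £21.64: printed books → 0% + 1% county = 1% → £0.2164
Unrounded tax sum = £1.6655 → £1.67

£1.67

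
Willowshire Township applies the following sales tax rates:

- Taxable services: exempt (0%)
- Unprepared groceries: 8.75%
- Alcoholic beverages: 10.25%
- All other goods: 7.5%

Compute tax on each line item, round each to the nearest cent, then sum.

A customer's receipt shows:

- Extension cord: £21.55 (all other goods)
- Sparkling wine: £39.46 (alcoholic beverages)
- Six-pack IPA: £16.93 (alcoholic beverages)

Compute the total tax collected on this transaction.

£7.40

Extension cord £21.55: all other goods → 7.5% → £1.62
Sparkling wine £39.46: alcoholic beverages → 10.25% → £4.04
Six-pack IPA £16.93: alcoholic beverages → 10.25% → £1.74
Total tax = £1.62 + £4.04 + £1.74 = £7.40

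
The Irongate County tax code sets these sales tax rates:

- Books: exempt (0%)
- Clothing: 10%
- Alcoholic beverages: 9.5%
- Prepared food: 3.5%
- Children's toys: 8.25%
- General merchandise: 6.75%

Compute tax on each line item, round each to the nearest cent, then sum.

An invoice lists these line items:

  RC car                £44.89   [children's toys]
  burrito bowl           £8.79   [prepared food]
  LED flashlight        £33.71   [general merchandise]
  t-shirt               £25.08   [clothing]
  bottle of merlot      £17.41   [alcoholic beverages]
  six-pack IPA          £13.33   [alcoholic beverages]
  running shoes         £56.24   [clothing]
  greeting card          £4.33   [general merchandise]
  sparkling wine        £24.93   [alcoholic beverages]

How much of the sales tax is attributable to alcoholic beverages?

Bottle of merlot £17.41: alcoholic beverages → 9.5% → £1.65
Six-pack IPA £13.33: alcoholic beverages → 9.5% → £1.27
Sparkling wine £24.93: alcoholic beverages → 9.5% → £2.37
Tax on alcoholic beverages = £1.65 + £1.27 + £2.37 = £5.29

£5.29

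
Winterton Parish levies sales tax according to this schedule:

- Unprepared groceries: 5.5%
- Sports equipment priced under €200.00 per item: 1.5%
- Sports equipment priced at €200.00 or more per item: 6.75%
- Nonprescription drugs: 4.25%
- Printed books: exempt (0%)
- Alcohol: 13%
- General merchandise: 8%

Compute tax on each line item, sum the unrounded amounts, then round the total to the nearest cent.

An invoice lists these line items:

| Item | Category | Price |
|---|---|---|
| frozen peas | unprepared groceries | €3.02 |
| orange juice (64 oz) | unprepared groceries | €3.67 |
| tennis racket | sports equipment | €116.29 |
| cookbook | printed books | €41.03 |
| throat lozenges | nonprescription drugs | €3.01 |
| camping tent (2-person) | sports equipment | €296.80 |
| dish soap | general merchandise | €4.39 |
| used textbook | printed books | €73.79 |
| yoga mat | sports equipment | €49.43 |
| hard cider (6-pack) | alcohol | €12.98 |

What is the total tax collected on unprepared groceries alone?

Frozen peas €3.02: unprepared groceries → 5.5% → €0.1661
Orange juice (64 oz) €3.67: unprepared groceries → 5.5% → €0.20185
Tax on unprepared groceries: unrounded sum = €0.36795 → €0.37

€0.37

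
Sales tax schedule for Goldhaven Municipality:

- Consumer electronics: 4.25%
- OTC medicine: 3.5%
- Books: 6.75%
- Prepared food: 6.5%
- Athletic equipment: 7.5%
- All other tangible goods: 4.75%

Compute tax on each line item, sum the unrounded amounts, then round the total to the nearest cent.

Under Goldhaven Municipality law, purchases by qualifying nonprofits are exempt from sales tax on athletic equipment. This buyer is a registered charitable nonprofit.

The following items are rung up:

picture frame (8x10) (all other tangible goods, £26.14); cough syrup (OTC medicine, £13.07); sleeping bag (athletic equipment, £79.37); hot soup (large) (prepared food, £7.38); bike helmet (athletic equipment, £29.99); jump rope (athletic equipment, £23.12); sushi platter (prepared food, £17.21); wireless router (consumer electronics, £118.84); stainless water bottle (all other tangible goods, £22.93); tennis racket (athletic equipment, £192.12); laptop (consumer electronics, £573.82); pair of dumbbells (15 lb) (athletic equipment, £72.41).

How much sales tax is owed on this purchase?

Picture frame (8x10) £26.14: all other tangible goods → 4.75% → £1.24165
Cough syrup £13.07: OTC medicine → 3.5% → £0.45745
Sleeping bag £79.37: athletic equipment, buyer-exempt → 0% → £0.00
Hot soup (large) £7.38: prepared food → 6.5% → £0.4797
Bike helmet £29.99: athletic equipment, buyer-exempt → 0% → £0.00
Jump rope £23.12: athletic equipment, buyer-exempt → 0% → £0.00
Sushi platter £17.21: prepared food → 6.5% → £1.11865
Wireless router £118.84: consumer electronics → 4.25% → £5.0507
Stainless water bottle £22.93: all other tangible goods → 4.75% → £1.089175
Tennis racket £192.12: athletic equipment, buyer-exempt → 0% → £0.00
Laptop £573.82: consumer electronics → 4.25% → £24.38735
Pair of dumbbells (15 lb) £72.41: athletic equipment, buyer-exempt → 0% → £0.00
Unrounded tax sum = £33.824675 → £33.82

£33.82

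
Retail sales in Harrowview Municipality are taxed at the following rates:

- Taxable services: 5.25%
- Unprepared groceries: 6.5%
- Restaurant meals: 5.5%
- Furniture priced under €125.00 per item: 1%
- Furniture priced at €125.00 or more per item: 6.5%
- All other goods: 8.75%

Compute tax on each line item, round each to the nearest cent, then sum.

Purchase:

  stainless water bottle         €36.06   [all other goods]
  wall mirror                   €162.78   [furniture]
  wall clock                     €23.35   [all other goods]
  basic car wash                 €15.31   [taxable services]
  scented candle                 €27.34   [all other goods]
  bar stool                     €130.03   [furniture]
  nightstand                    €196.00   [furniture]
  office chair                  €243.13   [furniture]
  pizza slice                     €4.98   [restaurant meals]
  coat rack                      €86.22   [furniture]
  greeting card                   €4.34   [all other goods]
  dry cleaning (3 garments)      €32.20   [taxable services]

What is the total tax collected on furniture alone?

Wall mirror €162.78: furniture, €125.00 or more → 6.5% → €10.58
Bar stool €130.03: furniture, €125.00 or more → 6.5% → €8.45
Nightstand €196.00: furniture, €125.00 or more → 6.5% → €12.74
Office chair €243.13: furniture, €125.00 or more → 6.5% → €15.80
Coat rack €86.22: furniture, under €125.00 → 1% → €0.86
Tax on furniture = €10.58 + €8.45 + €12.74 + €15.80 + €0.86 = €48.43

€48.43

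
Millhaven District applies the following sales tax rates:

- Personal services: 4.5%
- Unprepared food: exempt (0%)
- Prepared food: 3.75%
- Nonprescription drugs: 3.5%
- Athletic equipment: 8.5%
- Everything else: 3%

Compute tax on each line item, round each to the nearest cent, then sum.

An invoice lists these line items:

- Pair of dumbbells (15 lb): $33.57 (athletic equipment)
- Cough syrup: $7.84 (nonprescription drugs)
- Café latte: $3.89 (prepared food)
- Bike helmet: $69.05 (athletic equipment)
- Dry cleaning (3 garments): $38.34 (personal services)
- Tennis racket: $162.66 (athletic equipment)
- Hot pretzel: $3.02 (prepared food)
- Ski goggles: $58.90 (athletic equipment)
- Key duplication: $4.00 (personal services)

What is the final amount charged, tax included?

$411.27

Pair of dumbbells (15 lb) $33.57: athletic equipment → 8.5% → $2.85
Cough syrup $7.84: nonprescription drugs → 3.5% → $0.27
Café latte $3.89: prepared food → 3.75% → $0.15
Bike helmet $69.05: athletic equipment → 8.5% → $5.87
Dry cleaning (3 garments) $38.34: personal services → 4.5% → $1.73
Tennis racket $162.66: athletic equipment → 8.5% → $13.83
Hot pretzel $3.02: prepared food → 3.75% → $0.11
Ski goggles $58.90: athletic equipment → 8.5% → $5.01
Key duplication $4.00: personal services → 4.5% → $0.18
Subtotal = $381.27; tax = $30.00; total due = $411.27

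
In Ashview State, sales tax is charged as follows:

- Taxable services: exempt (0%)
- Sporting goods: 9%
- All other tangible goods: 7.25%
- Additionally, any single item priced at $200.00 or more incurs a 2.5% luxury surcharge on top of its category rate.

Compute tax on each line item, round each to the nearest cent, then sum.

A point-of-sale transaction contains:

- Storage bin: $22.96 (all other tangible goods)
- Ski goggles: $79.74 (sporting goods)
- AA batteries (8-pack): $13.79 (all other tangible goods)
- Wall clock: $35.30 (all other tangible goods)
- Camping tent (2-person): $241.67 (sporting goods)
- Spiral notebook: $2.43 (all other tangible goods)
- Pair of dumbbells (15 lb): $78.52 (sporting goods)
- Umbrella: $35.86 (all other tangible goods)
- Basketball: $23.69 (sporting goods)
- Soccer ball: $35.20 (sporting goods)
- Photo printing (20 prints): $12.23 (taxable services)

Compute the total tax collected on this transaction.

Storage bin $22.96: all other tangible goods → 7.25% → $1.66
Ski goggles $79.74: sporting goods → 9% → $7.18
AA batteries (8-pack) $13.79: all other tangible goods → 7.25% → $1.00
Wall clock $35.30: all other tangible goods → 7.25% → $2.56
Camping tent (2-person) $241.67: sporting goods → 9% + 2.5% surcharge = 11.5% → $27.79
Spiral notebook $2.43: all other tangible goods → 7.25% → $0.18
Pair of dumbbells (15 lb) $78.52: sporting goods → 9% → $7.07
Umbrella $35.86: all other tangible goods → 7.25% → $2.60
Basketball $23.69: sporting goods → 9% → $2.13
Soccer ball $35.20: sporting goods → 9% → $3.17
Photo printing (20 prints) $12.23: taxable services → 0% → $0.00
Total tax = $1.66 + $7.18 + $1.00 + $2.56 + $27.79 + $0.18 + $7.07 + $2.60 + $2.13 + $3.17 = $55.34

$55.34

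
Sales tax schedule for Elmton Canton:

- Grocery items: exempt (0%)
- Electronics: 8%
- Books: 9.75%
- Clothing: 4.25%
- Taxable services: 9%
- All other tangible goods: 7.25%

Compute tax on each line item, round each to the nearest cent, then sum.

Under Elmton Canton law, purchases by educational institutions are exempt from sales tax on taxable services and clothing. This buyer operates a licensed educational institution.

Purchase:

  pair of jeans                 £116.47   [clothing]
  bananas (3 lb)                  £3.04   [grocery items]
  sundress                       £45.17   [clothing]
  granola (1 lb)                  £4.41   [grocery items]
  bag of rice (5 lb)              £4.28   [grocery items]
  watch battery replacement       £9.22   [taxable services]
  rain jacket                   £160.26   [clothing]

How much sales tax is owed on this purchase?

Pair of jeans £116.47: clothing, buyer-exempt → 0% → £0.00
Bananas (3 lb) £3.04: grocery items → 0% → £0.00
Sundress £45.17: clothing, buyer-exempt → 0% → £0.00
Granola (1 lb) £4.41: grocery items → 0% → £0.00
Bag of rice (5 lb) £4.28: grocery items → 0% → £0.00
Watch battery replacement £9.22: taxable services, buyer-exempt → 0% → £0.00
Rain jacket £160.26: clothing, buyer-exempt → 0% → £0.00
Total tax = £0.00

£0.00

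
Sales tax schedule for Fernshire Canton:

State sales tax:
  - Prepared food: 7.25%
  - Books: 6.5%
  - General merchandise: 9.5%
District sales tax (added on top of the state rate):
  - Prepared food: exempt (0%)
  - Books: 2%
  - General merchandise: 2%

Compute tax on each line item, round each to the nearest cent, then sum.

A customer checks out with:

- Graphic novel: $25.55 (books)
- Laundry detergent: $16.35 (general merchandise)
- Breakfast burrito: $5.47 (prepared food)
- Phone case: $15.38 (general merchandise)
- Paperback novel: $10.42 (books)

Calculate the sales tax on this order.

Graphic novel $25.55: books → 6.5% + 2% district = 8.5% → $2.17
Laundry detergent $16.35: general merchandise → 9.5% + 2% district = 11.5% → $1.88
Breakfast burrito $5.47: prepared food → 7.25% + 0% district = 7.25% → $0.40
Phone case $15.38: general merchandise → 9.5% + 2% district = 11.5% → $1.77
Paperback novel $10.42: books → 6.5% + 2% district = 8.5% → $0.89
Total tax = $2.17 + $1.88 + $0.40 + $1.77 + $0.89 = $7.11

$7.11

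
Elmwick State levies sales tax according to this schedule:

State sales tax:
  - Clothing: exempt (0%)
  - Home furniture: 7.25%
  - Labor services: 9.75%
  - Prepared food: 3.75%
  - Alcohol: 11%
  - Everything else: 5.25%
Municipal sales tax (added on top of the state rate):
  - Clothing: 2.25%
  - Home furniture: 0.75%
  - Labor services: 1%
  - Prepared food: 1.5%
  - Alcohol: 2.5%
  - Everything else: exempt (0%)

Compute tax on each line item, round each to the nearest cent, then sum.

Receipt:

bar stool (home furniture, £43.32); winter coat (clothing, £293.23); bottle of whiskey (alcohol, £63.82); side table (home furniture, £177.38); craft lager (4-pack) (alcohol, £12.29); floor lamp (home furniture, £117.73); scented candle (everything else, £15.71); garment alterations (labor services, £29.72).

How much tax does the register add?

£47.97

Bar stool £43.32: home furniture → 7.25% + 0.75% municipal = 8% → £3.47
Winter coat £293.23: clothing → 0% + 2.25% municipal = 2.25% → £6.60
Bottle of whiskey £63.82: alcohol → 11% + 2.5% municipal = 13.5% → £8.62
Side table £177.38: home furniture → 7.25% + 0.75% municipal = 8% → £14.19
Craft lager (4-pack) £12.29: alcohol → 11% + 2.5% municipal = 13.5% → £1.66
Floor lamp £117.73: home furniture → 7.25% + 0.75% municipal = 8% → £9.42
Scented candle £15.71: everything else → 5.25% + 0% municipal = 5.25% → £0.82
Garment alterations £29.72: labor services → 9.75% + 1% municipal = 10.75% → £3.19
Total tax = £3.47 + £6.60 + £8.62 + £14.19 + £1.66 + £9.42 + £0.82 + £3.19 = £47.97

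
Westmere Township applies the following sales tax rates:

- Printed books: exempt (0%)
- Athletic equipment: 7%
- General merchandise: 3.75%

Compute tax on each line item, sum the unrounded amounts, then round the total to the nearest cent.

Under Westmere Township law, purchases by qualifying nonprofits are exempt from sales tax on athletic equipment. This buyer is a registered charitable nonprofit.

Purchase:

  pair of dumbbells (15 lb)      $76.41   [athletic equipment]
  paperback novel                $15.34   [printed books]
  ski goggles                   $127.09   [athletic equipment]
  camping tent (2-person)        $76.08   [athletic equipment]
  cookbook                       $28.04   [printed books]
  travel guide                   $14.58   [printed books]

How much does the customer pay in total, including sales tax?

$337.54

Pair of dumbbells (15 lb) $76.41: athletic equipment, buyer-exempt → 0% → $0.00
Paperback novel $15.34: printed books → 0% → $0.00
Ski goggles $127.09: athletic equipment, buyer-exempt → 0% → $0.00
Camping tent (2-person) $76.08: athletic equipment, buyer-exempt → 0% → $0.00
Cookbook $28.04: printed books → 0% → $0.00
Travel guide $14.58: printed books → 0% → $0.00
Subtotal = $337.54; unrounded tax = $0.00 → $0.00; total due = $337.54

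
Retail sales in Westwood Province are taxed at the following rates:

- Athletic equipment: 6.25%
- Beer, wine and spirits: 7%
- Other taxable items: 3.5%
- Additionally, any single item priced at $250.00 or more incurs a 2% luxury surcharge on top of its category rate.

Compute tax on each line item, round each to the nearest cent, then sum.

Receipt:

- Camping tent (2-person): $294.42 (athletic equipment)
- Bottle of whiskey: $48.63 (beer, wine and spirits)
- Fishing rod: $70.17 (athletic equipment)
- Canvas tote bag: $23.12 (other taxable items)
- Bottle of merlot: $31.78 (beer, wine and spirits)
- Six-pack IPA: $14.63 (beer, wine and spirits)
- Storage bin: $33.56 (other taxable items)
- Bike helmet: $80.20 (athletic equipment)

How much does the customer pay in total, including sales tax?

$638.82

Camping tent (2-person) $294.42: athletic equipment → 6.25% + 2% surcharge = 8.25% → $24.29
Bottle of whiskey $48.63: beer, wine and spirits → 7% → $3.40
Fishing rod $70.17: athletic equipment → 6.25% → $4.39
Canvas tote bag $23.12: other taxable items → 3.5% → $0.81
Bottle of merlot $31.78: beer, wine and spirits → 7% → $2.22
Six-pack IPA $14.63: beer, wine and spirits → 7% → $1.02
Storage bin $33.56: other taxable items → 3.5% → $1.17
Bike helmet $80.20: athletic equipment → 6.25% → $5.01
Subtotal = $596.51; tax = $42.31; total due = $638.82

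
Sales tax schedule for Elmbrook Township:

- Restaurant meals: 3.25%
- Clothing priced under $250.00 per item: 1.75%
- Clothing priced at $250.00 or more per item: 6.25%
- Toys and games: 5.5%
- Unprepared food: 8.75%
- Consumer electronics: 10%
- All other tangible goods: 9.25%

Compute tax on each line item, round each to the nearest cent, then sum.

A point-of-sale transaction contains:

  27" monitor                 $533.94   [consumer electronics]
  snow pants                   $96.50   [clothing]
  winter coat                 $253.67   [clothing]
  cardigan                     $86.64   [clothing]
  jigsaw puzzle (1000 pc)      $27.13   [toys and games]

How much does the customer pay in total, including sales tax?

27" monitor $533.94: consumer electronics → 10% → $53.39
Snow pants $96.50: clothing, under $250.00 → 1.75% → $1.69
Winter coat $253.67: clothing, $250.00 or more → 6.25% → $15.85
Cardigan $86.64: clothing, under $250.00 → 1.75% → $1.52
Jigsaw puzzle (1000 pc) $27.13: toys and games → 5.5% → $1.49
Subtotal = $997.88; tax = $73.94; total due = $1071.82

$1071.82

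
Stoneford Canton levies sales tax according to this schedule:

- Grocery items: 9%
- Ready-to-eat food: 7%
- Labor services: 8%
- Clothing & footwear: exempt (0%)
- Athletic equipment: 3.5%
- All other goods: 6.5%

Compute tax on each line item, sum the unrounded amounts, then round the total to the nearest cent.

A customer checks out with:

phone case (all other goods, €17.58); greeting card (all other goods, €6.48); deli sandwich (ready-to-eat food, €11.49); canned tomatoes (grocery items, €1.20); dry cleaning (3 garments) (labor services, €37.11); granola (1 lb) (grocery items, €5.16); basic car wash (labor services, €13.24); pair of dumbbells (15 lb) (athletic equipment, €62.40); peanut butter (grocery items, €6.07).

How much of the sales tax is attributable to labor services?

Dry cleaning (3 garments) €37.11: labor services → 8% → €2.9688
Basic car wash €13.24: labor services → 8% → €1.0592
Tax on labor services: unrounded sum = €4.028 → €4.03

€4.03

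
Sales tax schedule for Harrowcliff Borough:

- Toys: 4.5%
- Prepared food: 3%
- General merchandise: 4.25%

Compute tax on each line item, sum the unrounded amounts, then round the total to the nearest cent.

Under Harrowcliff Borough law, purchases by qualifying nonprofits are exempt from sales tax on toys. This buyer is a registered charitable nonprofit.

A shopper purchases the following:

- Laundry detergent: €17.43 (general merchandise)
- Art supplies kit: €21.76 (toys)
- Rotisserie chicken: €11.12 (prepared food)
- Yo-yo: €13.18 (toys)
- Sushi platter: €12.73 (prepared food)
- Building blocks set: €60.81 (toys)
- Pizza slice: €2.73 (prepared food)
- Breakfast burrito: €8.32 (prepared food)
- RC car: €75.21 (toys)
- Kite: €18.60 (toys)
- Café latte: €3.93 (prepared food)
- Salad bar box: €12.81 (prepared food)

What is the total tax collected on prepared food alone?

€1.55

Rotisserie chicken €11.12: prepared food → 3% → €0.3336
Sushi platter €12.73: prepared food → 3% → €0.3819
Pizza slice €2.73: prepared food → 3% → €0.0819
Breakfast burrito €8.32: prepared food → 3% → €0.2496
Café latte €3.93: prepared food → 3% → €0.1179
Salad bar box €12.81: prepared food → 3% → €0.3843
Tax on prepared food: unrounded sum = €1.5492 → €1.55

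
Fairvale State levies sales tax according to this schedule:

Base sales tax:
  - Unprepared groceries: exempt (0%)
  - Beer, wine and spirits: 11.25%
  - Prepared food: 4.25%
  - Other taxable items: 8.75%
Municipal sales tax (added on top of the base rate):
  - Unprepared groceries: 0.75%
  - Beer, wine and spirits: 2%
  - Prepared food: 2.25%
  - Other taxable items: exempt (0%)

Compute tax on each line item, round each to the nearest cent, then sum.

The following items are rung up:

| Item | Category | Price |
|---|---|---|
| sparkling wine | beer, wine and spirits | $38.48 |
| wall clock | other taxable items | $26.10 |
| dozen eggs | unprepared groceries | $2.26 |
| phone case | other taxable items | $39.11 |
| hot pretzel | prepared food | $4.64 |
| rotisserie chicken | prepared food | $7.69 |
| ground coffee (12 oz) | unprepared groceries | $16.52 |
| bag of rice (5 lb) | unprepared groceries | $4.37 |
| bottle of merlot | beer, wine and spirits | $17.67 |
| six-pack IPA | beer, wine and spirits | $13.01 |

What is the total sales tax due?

$15.83

Sparkling wine $38.48: beer, wine and spirits → 11.25% + 2% municipal = 13.25% → $5.10
Wall clock $26.10: other taxable items → 8.75% + 0% municipal = 8.75% → $2.28
Dozen eggs $2.26: unprepared groceries → 0% + 0.75% municipal = 0.75% → $0.02
Phone case $39.11: other taxable items → 8.75% + 0% municipal = 8.75% → $3.42
Hot pretzel $4.64: prepared food → 4.25% + 2.25% municipal = 6.5% → $0.30
Rotisserie chicken $7.69: prepared food → 4.25% + 2.25% municipal = 6.5% → $0.50
Ground coffee (12 oz) $16.52: unprepared groceries → 0% + 0.75% municipal = 0.75% → $0.12
Bag of rice (5 lb) $4.37: unprepared groceries → 0% + 0.75% municipal = 0.75% → $0.03
Bottle of merlot $17.67: beer, wine and spirits → 11.25% + 2% municipal = 13.25% → $2.34
Six-pack IPA $13.01: beer, wine and spirits → 11.25% + 2% municipal = 13.25% → $1.72
Total tax = $5.10 + $2.28 + $0.02 + $3.42 + $0.30 + $0.50 + $0.12 + $0.03 + $2.34 + $1.72 = $15.83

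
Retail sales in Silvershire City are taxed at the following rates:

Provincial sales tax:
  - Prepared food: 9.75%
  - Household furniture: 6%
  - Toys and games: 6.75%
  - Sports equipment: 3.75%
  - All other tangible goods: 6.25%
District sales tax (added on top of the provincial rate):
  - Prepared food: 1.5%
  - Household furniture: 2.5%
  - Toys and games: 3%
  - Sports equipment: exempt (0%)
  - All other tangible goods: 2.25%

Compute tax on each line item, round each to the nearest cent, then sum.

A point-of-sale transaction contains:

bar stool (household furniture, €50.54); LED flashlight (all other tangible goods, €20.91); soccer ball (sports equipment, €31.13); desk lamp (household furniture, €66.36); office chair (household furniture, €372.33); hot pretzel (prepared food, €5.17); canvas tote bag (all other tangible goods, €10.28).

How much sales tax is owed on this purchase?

Bar stool €50.54: household furniture → 6% + 2.5% district = 8.5% → €4.30
LED flashlight €20.91: all other tangible goods → 6.25% + 2.25% district = 8.5% → €1.78
Soccer ball €31.13: sports equipment → 3.75% + 0% district = 3.75% → €1.17
Desk lamp €66.36: household furniture → 6% + 2.5% district = 8.5% → €5.64
Office chair €372.33: household furniture → 6% + 2.5% district = 8.5% → €31.65
Hot pretzel €5.17: prepared food → 9.75% + 1.5% district = 11.25% → €0.58
Canvas tote bag €10.28: all other tangible goods → 6.25% + 2.25% district = 8.5% → €0.87
Total tax = €4.30 + €1.78 + €1.17 + €5.64 + €31.65 + €0.58 + €0.87 = €45.99

€45.99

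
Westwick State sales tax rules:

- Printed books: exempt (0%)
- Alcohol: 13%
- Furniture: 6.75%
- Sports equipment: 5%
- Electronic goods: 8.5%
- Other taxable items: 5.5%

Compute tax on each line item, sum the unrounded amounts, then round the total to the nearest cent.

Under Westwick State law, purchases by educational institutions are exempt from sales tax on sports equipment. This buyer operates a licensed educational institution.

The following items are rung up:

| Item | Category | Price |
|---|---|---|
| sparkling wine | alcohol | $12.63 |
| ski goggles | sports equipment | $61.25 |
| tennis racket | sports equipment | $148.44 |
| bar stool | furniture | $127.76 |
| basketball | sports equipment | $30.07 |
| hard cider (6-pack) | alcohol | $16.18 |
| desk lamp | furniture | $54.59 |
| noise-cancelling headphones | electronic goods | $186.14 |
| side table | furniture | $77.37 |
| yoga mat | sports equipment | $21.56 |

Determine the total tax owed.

$37.10

Sparkling wine $12.63: alcohol → 13% → $1.6419
Ski goggles $61.25: sports equipment, buyer-exempt → 0% → $0.00
Tennis racket $148.44: sports equipment, buyer-exempt → 0% → $0.00
Bar stool $127.76: furniture → 6.75% → $8.6238
Basketball $30.07: sports equipment, buyer-exempt → 0% → $0.00
Hard cider (6-pack) $16.18: alcohol → 13% → $2.1034
Desk lamp $54.59: furniture → 6.75% → $3.684825
Noise-cancelling headphones $186.14: electronic goods → 8.5% → $15.8219
Side table $77.37: furniture → 6.75% → $5.222475
Yoga mat $21.56: sports equipment, buyer-exempt → 0% → $0.00
Unrounded tax sum = $37.0983 → $37.10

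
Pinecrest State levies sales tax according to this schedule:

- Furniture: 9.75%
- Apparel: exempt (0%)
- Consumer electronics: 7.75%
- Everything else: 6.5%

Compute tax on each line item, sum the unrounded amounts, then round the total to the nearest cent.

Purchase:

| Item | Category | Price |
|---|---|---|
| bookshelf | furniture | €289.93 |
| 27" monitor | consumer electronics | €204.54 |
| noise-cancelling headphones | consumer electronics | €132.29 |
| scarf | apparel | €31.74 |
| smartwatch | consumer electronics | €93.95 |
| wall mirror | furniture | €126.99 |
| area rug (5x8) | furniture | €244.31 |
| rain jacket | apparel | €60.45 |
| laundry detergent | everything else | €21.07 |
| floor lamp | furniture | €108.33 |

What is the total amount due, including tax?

€1423.39

Bookshelf €289.93: furniture → 9.75% → €28.268175
27" monitor €204.54: consumer electronics → 7.75% → €15.85185
Noise-cancelling headphones €132.29: consumer electronics → 7.75% → €10.252475
Scarf €31.74: apparel → 0% → €0.00
Smartwatch €93.95: consumer electronics → 7.75% → €7.281125
Wall mirror €126.99: furniture → 9.75% → €12.381525
Area rug (5x8) €244.31: furniture → 9.75% → €23.820225
Rain jacket €60.45: apparel → 0% → €0.00
Laundry detergent €21.07: everything else → 6.5% → €1.36955
Floor lamp €108.33: furniture → 9.75% → €10.562175
Subtotal = €1313.60; unrounded tax = €109.7871 → €109.79; total due = €1423.39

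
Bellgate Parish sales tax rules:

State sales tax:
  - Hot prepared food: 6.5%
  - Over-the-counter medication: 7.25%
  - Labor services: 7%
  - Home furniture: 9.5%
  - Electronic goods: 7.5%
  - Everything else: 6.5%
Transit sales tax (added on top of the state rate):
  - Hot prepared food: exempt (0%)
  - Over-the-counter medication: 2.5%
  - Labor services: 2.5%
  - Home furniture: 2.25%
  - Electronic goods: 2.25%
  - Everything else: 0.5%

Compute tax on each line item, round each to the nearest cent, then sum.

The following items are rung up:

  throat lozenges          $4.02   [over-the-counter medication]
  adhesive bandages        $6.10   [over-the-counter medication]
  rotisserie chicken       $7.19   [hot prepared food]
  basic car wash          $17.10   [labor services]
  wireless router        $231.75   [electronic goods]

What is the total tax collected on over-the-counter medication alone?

Throat lozenges $4.02: over-the-counter medication → 7.25% + 2.5% transit = 9.75% → $0.39
Adhesive bandages $6.10: over-the-counter medication → 7.25% + 2.5% transit = 9.75% → $0.59
Tax on over-the-counter medication = $0.39 + $0.59 = $0.98

$0.98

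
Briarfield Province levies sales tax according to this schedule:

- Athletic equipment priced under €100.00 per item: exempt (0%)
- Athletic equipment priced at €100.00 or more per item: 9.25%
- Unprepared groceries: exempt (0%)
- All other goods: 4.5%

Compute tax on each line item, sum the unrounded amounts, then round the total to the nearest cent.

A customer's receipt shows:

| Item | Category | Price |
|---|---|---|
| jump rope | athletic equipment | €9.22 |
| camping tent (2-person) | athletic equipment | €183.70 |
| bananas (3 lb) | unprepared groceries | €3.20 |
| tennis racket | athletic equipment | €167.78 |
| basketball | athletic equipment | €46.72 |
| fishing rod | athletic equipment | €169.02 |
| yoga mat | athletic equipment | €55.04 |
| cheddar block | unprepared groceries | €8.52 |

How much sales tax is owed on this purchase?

€48.15

Jump rope €9.22: athletic equipment, under €100.00 → 0% → €0.00
Camping tent (2-person) €183.70: athletic equipment, €100.00 or more → 9.25% → €16.99225
Bananas (3 lb) €3.20: unprepared groceries → 0% → €0.00
Tennis racket €167.78: athletic equipment, €100.00 or more → 9.25% → €15.51965
Basketball €46.72: athletic equipment, under €100.00 → 0% → €0.00
Fishing rod €169.02: athletic equipment, €100.00 or more → 9.25% → €15.63435
Yoga mat €55.04: athletic equipment, under €100.00 → 0% → €0.00
Cheddar block €8.52: unprepared groceries → 0% → €0.00
Unrounded tax sum = €48.14625 → €48.15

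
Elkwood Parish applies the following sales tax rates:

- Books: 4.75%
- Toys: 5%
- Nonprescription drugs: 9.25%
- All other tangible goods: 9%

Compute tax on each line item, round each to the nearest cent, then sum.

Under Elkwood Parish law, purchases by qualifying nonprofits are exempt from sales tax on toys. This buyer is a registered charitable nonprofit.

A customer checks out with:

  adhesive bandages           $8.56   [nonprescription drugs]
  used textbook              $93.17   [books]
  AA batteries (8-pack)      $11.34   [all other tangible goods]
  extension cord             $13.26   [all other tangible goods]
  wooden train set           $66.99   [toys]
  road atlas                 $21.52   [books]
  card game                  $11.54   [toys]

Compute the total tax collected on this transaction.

$8.45

Adhesive bandages $8.56: nonprescription drugs → 9.25% → $0.79
Used textbook $93.17: books → 4.75% → $4.43
AA batteries (8-pack) $11.34: all other tangible goods → 9% → $1.02
Extension cord $13.26: all other tangible goods → 9% → $1.19
Wooden train set $66.99: toys, buyer-exempt → 0% → $0.00
Road atlas $21.52: books → 4.75% → $1.02
Card game $11.54: toys, buyer-exempt → 0% → $0.00
Total tax = $0.79 + $4.43 + $1.02 + $1.19 + $1.02 = $8.45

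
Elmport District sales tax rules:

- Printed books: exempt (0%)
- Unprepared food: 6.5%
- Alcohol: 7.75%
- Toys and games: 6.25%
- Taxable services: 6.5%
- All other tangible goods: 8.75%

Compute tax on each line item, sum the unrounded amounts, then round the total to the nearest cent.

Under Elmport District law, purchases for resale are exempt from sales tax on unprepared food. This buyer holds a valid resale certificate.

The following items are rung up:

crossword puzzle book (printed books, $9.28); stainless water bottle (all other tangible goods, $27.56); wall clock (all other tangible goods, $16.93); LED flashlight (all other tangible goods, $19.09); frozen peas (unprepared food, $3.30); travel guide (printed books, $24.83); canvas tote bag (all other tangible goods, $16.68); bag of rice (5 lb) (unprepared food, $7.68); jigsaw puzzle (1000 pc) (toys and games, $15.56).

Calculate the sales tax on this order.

$8.00

Crossword puzzle book $9.28: printed books → 0% → $0.00
Stainless water bottle $27.56: all other tangible goods → 8.75% → $2.4115
Wall clock $16.93: all other tangible goods → 8.75% → $1.481375
LED flashlight $19.09: all other tangible goods → 8.75% → $1.670375
Frozen peas $3.30: unprepared food, buyer-exempt → 0% → $0.00
Travel guide $24.83: printed books → 0% → $0.00
Canvas tote bag $16.68: all other tangible goods → 8.75% → $1.4595
Bag of rice (5 lb) $7.68: unprepared food, buyer-exempt → 0% → $0.00
Jigsaw puzzle (1000 pc) $15.56: toys and games → 6.25% → $0.9725
Unrounded tax sum = $7.99525 → $8.00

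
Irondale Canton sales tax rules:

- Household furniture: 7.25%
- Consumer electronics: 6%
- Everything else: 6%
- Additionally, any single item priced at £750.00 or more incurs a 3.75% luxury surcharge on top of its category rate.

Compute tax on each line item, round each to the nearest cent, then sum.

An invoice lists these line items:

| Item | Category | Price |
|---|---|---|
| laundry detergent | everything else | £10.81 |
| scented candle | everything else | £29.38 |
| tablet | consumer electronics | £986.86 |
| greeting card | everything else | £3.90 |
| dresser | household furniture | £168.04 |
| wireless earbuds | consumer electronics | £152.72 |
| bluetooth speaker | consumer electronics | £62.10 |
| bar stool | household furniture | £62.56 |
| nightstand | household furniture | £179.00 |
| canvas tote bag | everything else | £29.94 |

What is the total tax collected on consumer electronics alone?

£109.11

Tablet £986.86: consumer electronics → 6% + 3.75% surcharge = 9.75% → £96.22
Wireless earbuds £152.72: consumer electronics → 6% → £9.16
Bluetooth speaker £62.10: consumer electronics → 6% → £3.73
Tax on consumer electronics = £96.22 + £9.16 + £3.73 = £109.11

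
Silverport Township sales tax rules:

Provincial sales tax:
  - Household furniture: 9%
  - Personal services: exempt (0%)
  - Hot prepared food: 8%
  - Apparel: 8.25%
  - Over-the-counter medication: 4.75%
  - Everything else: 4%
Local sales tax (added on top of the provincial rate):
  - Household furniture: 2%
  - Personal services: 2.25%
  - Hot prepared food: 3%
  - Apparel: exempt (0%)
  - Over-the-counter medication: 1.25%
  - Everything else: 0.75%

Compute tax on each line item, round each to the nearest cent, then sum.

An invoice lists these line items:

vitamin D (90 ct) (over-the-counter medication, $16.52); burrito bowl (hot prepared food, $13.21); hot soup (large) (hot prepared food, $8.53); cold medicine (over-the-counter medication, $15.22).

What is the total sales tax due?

$4.29

Vitamin D (90 ct) $16.52: over-the-counter medication → 4.75% + 1.25% local = 6% → $0.99
Burrito bowl $13.21: hot prepared food → 8% + 3% local = 11% → $1.45
Hot soup (large) $8.53: hot prepared food → 8% + 3% local = 11% → $0.94
Cold medicine $15.22: over-the-counter medication → 4.75% + 1.25% local = 6% → $0.91
Total tax = $0.99 + $1.45 + $0.94 + $0.91 = $4.29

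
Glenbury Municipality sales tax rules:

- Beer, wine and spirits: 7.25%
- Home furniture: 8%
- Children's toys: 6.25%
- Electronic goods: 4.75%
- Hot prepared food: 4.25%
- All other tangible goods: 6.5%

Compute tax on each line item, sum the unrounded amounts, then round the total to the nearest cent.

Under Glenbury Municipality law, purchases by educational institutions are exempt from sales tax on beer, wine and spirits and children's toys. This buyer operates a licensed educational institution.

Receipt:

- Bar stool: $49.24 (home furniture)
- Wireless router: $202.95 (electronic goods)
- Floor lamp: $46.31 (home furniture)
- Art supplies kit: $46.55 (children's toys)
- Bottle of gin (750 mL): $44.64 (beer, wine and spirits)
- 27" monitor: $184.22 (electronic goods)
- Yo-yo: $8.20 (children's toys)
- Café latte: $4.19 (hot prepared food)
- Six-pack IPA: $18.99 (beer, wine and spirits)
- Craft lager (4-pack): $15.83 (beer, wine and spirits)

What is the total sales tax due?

Bar stool $49.24: home furniture → 8% → $3.9392
Wireless router $202.95: electronic goods → 4.75% → $9.640125
Floor lamp $46.31: home furniture → 8% → $3.7048
Art supplies kit $46.55: children's toys, buyer-exempt → 0% → $0.00
Bottle of gin (750 mL) $44.64: beer, wine and spirits, buyer-exempt → 0% → $0.00
27" monitor $184.22: electronic goods → 4.75% → $8.75045
Yo-yo $8.20: children's toys, buyer-exempt → 0% → $0.00
Café latte $4.19: hot prepared food → 4.25% → $0.178075
Six-pack IPA $18.99: beer, wine and spirits, buyer-exempt → 0% → $0.00
Craft lager (4-pack) $15.83: beer, wine and spirits, buyer-exempt → 0% → $0.00
Unrounded tax sum = $26.21265 → $26.21

$26.21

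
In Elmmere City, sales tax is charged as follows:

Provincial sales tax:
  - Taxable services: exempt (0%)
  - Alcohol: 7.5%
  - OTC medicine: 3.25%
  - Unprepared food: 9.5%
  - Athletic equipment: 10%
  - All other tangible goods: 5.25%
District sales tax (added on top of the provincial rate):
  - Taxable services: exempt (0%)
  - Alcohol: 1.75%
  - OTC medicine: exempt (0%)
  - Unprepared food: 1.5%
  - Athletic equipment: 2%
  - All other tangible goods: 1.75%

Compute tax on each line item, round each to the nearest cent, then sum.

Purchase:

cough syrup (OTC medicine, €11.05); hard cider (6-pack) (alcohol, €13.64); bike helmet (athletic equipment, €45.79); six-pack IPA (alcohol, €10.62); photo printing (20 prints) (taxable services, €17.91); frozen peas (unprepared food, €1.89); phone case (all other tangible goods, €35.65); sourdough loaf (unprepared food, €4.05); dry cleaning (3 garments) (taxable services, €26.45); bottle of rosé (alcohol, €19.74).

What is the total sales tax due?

Cough syrup €11.05: OTC medicine → 3.25% + 0% district = 3.25% → €0.36
Hard cider (6-pack) €13.64: alcohol → 7.5% + 1.75% district = 9.25% → €1.26
Bike helmet €45.79: athletic equipment → 10% + 2% district = 12% → €5.49
Six-pack IPA €10.62: alcohol → 7.5% + 1.75% district = 9.25% → €0.98
Photo printing (20 prints) €17.91: taxable services → 0% + 0% district = 0% → €0.00
Frozen peas €1.89: unprepared food → 9.5% + 1.5% district = 11% → €0.21
Phone case €35.65: all other tangible goods → 5.25% + 1.75% district = 7% → €2.50
Sourdough loaf €4.05: unprepared food → 9.5% + 1.5% district = 11% → €0.45
Dry cleaning (3 garments) €26.45: taxable services → 0% + 0% district = 0% → €0.00
Bottle of rosé €19.74: alcohol → 7.5% + 1.75% district = 9.25% → €1.83
Total tax = €0.36 + €1.26 + €5.49 + €0.98 + €0.21 + €2.50 + €0.45 + €1.83 = €13.08

€13.08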